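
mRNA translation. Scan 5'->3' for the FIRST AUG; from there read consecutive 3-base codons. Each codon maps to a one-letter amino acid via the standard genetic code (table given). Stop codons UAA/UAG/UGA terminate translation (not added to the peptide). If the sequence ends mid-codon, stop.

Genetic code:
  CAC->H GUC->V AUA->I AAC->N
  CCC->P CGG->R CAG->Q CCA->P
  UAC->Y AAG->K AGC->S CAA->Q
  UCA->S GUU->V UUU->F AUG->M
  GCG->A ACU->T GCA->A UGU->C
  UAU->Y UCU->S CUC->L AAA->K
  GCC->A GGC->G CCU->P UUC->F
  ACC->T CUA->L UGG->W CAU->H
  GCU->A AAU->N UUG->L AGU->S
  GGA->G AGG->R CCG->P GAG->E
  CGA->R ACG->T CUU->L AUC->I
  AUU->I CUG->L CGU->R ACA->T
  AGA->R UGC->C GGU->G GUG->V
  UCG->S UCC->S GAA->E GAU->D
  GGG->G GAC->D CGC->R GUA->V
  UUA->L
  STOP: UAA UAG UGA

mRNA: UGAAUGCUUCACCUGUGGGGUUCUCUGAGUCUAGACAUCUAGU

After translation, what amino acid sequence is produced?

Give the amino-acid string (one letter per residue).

start AUG at pos 3
pos 3: AUG -> M; peptide=M
pos 6: CUU -> L; peptide=ML
pos 9: CAC -> H; peptide=MLH
pos 12: CUG -> L; peptide=MLHL
pos 15: UGG -> W; peptide=MLHLW
pos 18: GGU -> G; peptide=MLHLWG
pos 21: UCU -> S; peptide=MLHLWGS
pos 24: CUG -> L; peptide=MLHLWGSL
pos 27: AGU -> S; peptide=MLHLWGSLS
pos 30: CUA -> L; peptide=MLHLWGSLSL
pos 33: GAC -> D; peptide=MLHLWGSLSLD
pos 36: AUC -> I; peptide=MLHLWGSLSLDI
pos 39: UAG -> STOP

Answer: MLHLWGSLSLDI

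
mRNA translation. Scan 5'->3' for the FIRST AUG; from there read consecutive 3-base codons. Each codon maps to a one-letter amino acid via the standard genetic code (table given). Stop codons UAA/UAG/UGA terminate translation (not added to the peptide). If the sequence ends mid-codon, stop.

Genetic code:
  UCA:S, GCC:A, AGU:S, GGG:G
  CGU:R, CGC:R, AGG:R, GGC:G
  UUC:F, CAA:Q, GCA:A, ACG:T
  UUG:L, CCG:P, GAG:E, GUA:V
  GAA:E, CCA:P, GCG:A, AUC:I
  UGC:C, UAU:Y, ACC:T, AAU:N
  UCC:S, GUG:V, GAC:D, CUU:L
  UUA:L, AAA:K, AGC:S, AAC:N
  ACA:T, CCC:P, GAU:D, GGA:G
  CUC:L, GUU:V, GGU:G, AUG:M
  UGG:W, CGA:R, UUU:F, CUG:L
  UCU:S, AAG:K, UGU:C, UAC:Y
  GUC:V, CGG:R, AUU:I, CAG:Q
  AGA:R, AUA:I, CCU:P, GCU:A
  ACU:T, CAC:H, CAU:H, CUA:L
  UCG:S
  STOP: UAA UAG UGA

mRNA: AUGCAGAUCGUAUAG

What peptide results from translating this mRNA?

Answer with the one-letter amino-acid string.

start AUG at pos 0
pos 0: AUG -> M; peptide=M
pos 3: CAG -> Q; peptide=MQ
pos 6: AUC -> I; peptide=MQI
pos 9: GUA -> V; peptide=MQIV
pos 12: UAG -> STOP

Answer: MQIV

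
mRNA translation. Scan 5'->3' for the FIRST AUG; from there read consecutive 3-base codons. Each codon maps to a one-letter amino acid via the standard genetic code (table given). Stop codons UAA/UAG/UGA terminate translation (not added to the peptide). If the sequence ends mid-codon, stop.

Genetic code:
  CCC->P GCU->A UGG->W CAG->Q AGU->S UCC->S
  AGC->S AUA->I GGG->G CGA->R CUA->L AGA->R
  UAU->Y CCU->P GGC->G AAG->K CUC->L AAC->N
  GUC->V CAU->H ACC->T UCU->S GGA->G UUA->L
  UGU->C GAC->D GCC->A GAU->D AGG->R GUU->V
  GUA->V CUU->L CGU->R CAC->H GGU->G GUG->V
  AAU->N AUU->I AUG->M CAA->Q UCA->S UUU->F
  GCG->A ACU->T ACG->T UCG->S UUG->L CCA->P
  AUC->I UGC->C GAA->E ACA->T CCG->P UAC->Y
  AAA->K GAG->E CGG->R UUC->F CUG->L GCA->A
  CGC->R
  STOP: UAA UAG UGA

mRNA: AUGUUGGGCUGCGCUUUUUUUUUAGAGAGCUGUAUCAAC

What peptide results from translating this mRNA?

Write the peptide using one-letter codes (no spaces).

start AUG at pos 0
pos 0: AUG -> M; peptide=M
pos 3: UUG -> L; peptide=ML
pos 6: GGC -> G; peptide=MLG
pos 9: UGC -> C; peptide=MLGC
pos 12: GCU -> A; peptide=MLGCA
pos 15: UUU -> F; peptide=MLGCAF
pos 18: UUU -> F; peptide=MLGCAFF
pos 21: UUA -> L; peptide=MLGCAFFL
pos 24: GAG -> E; peptide=MLGCAFFLE
pos 27: AGC -> S; peptide=MLGCAFFLES
pos 30: UGU -> C; peptide=MLGCAFFLESC
pos 33: AUC -> I; peptide=MLGCAFFLESCI
pos 36: AAC -> N; peptide=MLGCAFFLESCIN
pos 39: only 0 nt remain (<3), stop (end of mRNA)

Answer: MLGCAFFLESCIN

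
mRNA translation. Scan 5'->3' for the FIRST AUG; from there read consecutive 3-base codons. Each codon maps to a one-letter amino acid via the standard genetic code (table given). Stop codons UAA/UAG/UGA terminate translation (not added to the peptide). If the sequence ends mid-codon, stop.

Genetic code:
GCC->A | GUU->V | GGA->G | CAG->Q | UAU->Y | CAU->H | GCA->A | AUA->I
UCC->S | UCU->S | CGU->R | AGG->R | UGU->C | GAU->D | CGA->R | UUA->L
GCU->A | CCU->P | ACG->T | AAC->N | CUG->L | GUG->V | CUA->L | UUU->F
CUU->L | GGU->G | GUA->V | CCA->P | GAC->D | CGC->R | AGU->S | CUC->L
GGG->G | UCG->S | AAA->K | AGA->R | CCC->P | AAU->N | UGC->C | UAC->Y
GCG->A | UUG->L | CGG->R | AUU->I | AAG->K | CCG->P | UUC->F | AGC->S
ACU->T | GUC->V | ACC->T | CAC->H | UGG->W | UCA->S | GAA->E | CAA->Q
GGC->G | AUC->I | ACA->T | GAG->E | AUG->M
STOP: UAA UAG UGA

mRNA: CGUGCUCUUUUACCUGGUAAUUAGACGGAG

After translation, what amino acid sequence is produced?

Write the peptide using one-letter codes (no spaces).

no AUG start codon found

Answer: (empty: no AUG start codon)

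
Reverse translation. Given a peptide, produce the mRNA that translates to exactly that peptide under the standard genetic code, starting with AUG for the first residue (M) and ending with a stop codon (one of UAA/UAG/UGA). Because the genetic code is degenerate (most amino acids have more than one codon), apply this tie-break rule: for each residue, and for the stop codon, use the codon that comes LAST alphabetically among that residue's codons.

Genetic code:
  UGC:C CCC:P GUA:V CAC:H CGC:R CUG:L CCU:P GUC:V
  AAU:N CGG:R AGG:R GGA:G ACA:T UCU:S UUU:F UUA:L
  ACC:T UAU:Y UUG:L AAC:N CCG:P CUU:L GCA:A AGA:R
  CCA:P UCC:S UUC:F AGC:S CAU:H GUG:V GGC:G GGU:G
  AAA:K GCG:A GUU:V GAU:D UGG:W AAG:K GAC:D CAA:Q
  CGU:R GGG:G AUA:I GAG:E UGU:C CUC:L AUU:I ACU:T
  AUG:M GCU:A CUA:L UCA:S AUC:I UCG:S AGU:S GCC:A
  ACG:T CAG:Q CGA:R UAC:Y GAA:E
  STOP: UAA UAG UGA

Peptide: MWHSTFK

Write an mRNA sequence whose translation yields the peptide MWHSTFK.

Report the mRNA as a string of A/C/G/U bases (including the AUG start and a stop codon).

Answer: mRNA: AUGUGGCAUUCUACUUUUAAGUGA

Derivation:
residue 1: M -> AUG (start codon)
residue 2: W -> UGG (only codon)
residue 3: H codons sorted = CAC,CAU -> pick last = CAU
residue 4: S codons sorted = AGC,AGU,UCA,UCC,UCG,UCU -> pick last = UCU
residue 5: T codons sorted = ACA,ACC,ACG,ACU -> pick last = ACU
residue 6: F codons sorted = UUC,UUU -> pick last = UUU
residue 7: K codons sorted = AAA,AAG -> pick last = AAG
terminator: stop codons sorted = UAA,UAG,UGA -> pick last = UGA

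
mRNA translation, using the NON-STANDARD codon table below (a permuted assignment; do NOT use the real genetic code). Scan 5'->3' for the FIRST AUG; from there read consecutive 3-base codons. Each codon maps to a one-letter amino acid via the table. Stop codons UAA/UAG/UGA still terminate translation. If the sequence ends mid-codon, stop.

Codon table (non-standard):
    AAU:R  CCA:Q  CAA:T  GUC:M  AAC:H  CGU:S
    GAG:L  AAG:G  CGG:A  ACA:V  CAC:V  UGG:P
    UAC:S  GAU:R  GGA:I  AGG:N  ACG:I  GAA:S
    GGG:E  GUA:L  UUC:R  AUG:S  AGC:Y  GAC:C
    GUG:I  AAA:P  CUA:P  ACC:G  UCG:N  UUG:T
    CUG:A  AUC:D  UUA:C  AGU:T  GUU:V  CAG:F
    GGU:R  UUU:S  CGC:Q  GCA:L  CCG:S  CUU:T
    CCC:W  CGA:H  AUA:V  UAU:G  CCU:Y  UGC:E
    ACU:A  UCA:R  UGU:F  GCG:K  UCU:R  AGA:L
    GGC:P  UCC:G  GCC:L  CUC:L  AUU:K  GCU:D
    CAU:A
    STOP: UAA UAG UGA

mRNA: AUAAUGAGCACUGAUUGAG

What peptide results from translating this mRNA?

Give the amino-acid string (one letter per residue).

Answer: SYAR

Derivation:
start AUG at pos 3
pos 3: AUG -> S; peptide=S
pos 6: AGC -> Y; peptide=SY
pos 9: ACU -> A; peptide=SYA
pos 12: GAU -> R; peptide=SYAR
pos 15: UGA -> STOP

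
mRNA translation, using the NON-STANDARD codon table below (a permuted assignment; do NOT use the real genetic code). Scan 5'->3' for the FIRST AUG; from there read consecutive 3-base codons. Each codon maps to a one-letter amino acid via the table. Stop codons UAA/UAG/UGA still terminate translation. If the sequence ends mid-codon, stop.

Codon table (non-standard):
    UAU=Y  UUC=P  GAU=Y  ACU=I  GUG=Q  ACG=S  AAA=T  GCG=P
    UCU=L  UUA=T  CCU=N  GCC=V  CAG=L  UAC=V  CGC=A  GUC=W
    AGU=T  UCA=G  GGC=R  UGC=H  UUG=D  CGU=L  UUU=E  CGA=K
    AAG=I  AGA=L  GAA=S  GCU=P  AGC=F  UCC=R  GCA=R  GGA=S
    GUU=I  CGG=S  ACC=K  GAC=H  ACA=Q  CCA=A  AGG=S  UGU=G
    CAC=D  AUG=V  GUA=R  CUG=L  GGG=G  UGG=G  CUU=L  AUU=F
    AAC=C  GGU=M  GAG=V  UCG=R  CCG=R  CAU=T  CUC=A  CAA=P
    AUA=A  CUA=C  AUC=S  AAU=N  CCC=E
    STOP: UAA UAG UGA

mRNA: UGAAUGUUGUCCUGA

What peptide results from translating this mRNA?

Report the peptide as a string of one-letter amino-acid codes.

Answer: VDR

Derivation:
start AUG at pos 3
pos 3: AUG -> V; peptide=V
pos 6: UUG -> D; peptide=VD
pos 9: UCC -> R; peptide=VDR
pos 12: UGA -> STOP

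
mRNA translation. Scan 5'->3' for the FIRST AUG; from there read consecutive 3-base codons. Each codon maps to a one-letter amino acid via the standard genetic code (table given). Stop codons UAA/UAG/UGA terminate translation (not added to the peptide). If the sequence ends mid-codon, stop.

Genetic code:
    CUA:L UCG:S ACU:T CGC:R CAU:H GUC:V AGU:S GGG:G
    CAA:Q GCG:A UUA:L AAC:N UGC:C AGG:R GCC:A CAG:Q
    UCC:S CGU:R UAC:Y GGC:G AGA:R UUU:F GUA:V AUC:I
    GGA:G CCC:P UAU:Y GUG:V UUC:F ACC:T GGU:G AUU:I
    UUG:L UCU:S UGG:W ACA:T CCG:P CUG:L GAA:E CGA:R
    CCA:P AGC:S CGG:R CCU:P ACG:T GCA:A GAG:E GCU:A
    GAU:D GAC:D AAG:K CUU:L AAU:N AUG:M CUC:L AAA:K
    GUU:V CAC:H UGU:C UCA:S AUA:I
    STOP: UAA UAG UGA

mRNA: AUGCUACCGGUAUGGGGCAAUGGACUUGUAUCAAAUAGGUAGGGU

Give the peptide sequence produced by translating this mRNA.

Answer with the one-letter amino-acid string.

start AUG at pos 0
pos 0: AUG -> M; peptide=M
pos 3: CUA -> L; peptide=ML
pos 6: CCG -> P; peptide=MLP
pos 9: GUA -> V; peptide=MLPV
pos 12: UGG -> W; peptide=MLPVW
pos 15: GGC -> G; peptide=MLPVWG
pos 18: AAU -> N; peptide=MLPVWGN
pos 21: GGA -> G; peptide=MLPVWGNG
pos 24: CUU -> L; peptide=MLPVWGNGL
pos 27: GUA -> V; peptide=MLPVWGNGLV
pos 30: UCA -> S; peptide=MLPVWGNGLVS
pos 33: AAU -> N; peptide=MLPVWGNGLVSN
pos 36: AGG -> R; peptide=MLPVWGNGLVSNR
pos 39: UAG -> STOP

Answer: MLPVWGNGLVSNR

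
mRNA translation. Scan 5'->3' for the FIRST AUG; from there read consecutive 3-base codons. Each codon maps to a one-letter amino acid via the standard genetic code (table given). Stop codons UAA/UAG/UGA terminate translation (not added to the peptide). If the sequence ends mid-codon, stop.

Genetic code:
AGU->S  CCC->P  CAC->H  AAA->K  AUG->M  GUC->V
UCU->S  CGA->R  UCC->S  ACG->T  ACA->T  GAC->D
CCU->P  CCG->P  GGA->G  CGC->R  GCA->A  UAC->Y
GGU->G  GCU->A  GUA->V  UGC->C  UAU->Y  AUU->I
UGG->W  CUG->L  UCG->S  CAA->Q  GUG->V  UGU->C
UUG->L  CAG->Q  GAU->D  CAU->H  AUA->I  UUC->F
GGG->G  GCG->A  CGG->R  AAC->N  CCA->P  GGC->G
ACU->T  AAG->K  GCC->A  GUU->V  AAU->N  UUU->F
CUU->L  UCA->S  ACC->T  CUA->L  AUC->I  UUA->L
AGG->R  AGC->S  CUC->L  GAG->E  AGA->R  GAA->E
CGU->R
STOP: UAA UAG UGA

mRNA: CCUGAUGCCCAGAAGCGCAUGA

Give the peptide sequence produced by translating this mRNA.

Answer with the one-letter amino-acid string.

Answer: MPRSA

Derivation:
start AUG at pos 4
pos 4: AUG -> M; peptide=M
pos 7: CCC -> P; peptide=MP
pos 10: AGA -> R; peptide=MPR
pos 13: AGC -> S; peptide=MPRS
pos 16: GCA -> A; peptide=MPRSA
pos 19: UGA -> STOP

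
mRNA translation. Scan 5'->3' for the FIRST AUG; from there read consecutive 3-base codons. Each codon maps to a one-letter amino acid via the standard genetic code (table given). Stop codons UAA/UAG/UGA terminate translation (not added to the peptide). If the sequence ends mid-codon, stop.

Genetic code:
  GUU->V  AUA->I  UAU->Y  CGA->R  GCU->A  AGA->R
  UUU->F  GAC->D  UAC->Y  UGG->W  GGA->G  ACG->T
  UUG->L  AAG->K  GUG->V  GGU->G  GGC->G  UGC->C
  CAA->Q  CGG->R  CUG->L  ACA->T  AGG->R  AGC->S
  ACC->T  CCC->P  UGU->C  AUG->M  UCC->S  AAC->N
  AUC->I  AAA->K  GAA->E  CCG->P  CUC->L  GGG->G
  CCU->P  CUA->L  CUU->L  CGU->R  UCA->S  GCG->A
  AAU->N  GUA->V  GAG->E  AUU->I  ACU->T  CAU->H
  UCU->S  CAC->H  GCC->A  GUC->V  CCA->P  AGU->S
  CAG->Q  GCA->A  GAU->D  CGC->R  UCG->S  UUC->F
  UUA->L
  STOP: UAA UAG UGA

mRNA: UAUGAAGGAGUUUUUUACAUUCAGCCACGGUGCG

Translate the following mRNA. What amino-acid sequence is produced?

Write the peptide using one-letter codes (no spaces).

start AUG at pos 1
pos 1: AUG -> M; peptide=M
pos 4: AAG -> K; peptide=MK
pos 7: GAG -> E; peptide=MKE
pos 10: UUU -> F; peptide=MKEF
pos 13: UUU -> F; peptide=MKEFF
pos 16: ACA -> T; peptide=MKEFFT
pos 19: UUC -> F; peptide=MKEFFTF
pos 22: AGC -> S; peptide=MKEFFTFS
pos 25: CAC -> H; peptide=MKEFFTFSH
pos 28: GGU -> G; peptide=MKEFFTFSHG
pos 31: GCG -> A; peptide=MKEFFTFSHGA
pos 34: only 0 nt remain (<3), stop (end of mRNA)

Answer: MKEFFTFSHGA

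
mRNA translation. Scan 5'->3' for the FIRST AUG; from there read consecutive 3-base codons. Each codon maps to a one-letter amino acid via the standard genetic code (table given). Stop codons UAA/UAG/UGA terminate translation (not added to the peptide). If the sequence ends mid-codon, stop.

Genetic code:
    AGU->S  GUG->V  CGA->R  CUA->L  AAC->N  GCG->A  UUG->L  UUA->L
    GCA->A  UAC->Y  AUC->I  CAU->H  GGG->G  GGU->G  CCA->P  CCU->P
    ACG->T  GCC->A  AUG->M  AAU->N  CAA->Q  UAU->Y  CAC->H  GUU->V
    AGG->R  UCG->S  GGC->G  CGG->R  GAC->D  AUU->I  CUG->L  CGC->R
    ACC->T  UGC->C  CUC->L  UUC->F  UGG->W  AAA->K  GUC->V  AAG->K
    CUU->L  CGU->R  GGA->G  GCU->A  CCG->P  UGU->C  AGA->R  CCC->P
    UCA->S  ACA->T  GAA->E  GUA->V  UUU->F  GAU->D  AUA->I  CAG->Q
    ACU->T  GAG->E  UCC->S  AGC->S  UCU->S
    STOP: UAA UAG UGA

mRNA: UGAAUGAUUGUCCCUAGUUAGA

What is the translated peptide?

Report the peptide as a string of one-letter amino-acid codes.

Answer: MIVPS

Derivation:
start AUG at pos 3
pos 3: AUG -> M; peptide=M
pos 6: AUU -> I; peptide=MI
pos 9: GUC -> V; peptide=MIV
pos 12: CCU -> P; peptide=MIVP
pos 15: AGU -> S; peptide=MIVPS
pos 18: UAG -> STOP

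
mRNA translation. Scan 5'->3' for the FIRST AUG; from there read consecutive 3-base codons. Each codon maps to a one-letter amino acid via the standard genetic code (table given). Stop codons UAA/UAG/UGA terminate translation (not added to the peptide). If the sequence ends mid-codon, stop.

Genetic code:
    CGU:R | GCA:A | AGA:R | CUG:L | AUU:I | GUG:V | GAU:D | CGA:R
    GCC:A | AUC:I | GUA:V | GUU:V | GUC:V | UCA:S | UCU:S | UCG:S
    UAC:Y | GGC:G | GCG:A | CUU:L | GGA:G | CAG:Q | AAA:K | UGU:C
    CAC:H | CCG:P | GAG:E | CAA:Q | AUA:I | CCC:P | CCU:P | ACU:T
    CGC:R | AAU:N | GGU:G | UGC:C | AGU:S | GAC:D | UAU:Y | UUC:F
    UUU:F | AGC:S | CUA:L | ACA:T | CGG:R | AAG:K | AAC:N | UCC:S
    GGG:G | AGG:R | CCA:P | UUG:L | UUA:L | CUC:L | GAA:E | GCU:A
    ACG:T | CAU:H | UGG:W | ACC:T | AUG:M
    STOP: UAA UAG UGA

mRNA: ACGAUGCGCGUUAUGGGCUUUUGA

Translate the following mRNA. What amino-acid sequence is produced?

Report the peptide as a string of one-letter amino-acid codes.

Answer: MRVMGF

Derivation:
start AUG at pos 3
pos 3: AUG -> M; peptide=M
pos 6: CGC -> R; peptide=MR
pos 9: GUU -> V; peptide=MRV
pos 12: AUG -> M; peptide=MRVM
pos 15: GGC -> G; peptide=MRVMG
pos 18: UUU -> F; peptide=MRVMGF
pos 21: UGA -> STOP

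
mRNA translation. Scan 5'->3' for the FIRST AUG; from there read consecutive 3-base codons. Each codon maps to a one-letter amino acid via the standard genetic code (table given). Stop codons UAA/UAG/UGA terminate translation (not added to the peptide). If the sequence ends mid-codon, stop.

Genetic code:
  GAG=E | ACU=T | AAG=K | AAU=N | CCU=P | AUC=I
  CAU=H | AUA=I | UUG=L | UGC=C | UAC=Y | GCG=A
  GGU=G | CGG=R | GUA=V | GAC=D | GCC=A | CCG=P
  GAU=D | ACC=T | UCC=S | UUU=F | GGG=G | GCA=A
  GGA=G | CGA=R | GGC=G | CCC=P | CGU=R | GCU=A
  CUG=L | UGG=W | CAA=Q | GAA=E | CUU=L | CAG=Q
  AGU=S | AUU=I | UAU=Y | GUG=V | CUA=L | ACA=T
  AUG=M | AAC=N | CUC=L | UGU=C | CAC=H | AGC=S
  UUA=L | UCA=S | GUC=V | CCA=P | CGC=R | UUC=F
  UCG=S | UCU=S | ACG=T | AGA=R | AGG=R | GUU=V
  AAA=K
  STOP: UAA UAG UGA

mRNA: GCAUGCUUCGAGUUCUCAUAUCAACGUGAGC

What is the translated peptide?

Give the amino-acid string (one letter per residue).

start AUG at pos 2
pos 2: AUG -> M; peptide=M
pos 5: CUU -> L; peptide=ML
pos 8: CGA -> R; peptide=MLR
pos 11: GUU -> V; peptide=MLRV
pos 14: CUC -> L; peptide=MLRVL
pos 17: AUA -> I; peptide=MLRVLI
pos 20: UCA -> S; peptide=MLRVLIS
pos 23: ACG -> T; peptide=MLRVLIST
pos 26: UGA -> STOP

Answer: MLRVLIST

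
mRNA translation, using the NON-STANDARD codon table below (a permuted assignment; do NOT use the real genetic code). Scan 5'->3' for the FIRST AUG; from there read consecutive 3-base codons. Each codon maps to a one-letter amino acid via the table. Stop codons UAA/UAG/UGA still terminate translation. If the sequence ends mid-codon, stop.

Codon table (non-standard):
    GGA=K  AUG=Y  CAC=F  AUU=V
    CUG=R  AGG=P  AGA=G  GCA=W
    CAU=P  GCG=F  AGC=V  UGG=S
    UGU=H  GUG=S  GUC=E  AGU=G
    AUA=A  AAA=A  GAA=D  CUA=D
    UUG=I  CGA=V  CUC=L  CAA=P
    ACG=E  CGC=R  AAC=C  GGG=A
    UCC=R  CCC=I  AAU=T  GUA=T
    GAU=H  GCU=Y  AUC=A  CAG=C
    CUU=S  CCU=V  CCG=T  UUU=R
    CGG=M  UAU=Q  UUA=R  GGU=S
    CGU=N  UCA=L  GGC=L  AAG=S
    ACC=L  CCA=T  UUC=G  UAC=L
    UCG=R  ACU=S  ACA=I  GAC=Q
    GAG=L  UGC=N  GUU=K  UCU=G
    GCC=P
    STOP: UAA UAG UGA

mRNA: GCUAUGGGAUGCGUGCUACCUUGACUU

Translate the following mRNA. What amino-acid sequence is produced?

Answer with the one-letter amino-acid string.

start AUG at pos 3
pos 3: AUG -> Y; peptide=Y
pos 6: GGA -> K; peptide=YK
pos 9: UGC -> N; peptide=YKN
pos 12: GUG -> S; peptide=YKNS
pos 15: CUA -> D; peptide=YKNSD
pos 18: CCU -> V; peptide=YKNSDV
pos 21: UGA -> STOP

Answer: YKNSDV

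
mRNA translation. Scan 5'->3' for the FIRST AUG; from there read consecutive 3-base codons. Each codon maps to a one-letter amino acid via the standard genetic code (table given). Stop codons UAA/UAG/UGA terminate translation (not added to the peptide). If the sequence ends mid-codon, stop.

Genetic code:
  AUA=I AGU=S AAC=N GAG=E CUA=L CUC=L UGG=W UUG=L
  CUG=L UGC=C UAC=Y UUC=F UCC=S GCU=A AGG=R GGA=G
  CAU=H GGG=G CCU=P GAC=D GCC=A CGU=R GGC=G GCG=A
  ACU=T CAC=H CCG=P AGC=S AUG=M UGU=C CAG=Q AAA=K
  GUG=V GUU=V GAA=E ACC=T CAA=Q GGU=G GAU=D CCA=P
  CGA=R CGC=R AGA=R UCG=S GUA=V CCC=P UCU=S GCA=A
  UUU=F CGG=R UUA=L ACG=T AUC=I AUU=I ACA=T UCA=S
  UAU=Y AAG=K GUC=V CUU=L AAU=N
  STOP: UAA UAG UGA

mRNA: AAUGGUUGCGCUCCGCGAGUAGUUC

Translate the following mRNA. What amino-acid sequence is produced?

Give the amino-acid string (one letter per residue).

start AUG at pos 1
pos 1: AUG -> M; peptide=M
pos 4: GUU -> V; peptide=MV
pos 7: GCG -> A; peptide=MVA
pos 10: CUC -> L; peptide=MVAL
pos 13: CGC -> R; peptide=MVALR
pos 16: GAG -> E; peptide=MVALRE
pos 19: UAG -> STOP

Answer: MVALRE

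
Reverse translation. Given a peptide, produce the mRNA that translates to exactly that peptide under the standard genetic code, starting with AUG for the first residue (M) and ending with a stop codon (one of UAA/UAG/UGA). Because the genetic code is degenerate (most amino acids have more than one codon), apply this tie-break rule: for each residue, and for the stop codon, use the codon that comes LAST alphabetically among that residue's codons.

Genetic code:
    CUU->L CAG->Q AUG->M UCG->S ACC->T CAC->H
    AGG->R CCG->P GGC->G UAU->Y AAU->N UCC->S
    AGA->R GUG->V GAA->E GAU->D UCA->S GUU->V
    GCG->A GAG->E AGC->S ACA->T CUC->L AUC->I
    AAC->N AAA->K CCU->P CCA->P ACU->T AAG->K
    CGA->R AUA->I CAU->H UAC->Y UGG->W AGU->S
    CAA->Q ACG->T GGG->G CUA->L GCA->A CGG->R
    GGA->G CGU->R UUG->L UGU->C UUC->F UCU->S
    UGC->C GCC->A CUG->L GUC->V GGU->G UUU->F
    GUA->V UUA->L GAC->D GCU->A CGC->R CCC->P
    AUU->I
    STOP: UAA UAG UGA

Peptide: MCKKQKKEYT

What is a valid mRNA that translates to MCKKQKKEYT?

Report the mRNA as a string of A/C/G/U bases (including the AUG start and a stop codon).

residue 1: M -> AUG (start codon)
residue 2: C codons sorted = UGC,UGU -> pick last = UGU
residue 3: K codons sorted = AAA,AAG -> pick last = AAG
residue 4: K codons sorted = AAA,AAG -> pick last = AAG
residue 5: Q codons sorted = CAA,CAG -> pick last = CAG
residue 6: K codons sorted = AAA,AAG -> pick last = AAG
residue 7: K codons sorted = AAA,AAG -> pick last = AAG
residue 8: E codons sorted = GAA,GAG -> pick last = GAG
residue 9: Y codons sorted = UAC,UAU -> pick last = UAU
residue 10: T codons sorted = ACA,ACC,ACG,ACU -> pick last = ACU
terminator: stop codons sorted = UAA,UAG,UGA -> pick last = UGA

Answer: mRNA: AUGUGUAAGAAGCAGAAGAAGGAGUAUACUUGA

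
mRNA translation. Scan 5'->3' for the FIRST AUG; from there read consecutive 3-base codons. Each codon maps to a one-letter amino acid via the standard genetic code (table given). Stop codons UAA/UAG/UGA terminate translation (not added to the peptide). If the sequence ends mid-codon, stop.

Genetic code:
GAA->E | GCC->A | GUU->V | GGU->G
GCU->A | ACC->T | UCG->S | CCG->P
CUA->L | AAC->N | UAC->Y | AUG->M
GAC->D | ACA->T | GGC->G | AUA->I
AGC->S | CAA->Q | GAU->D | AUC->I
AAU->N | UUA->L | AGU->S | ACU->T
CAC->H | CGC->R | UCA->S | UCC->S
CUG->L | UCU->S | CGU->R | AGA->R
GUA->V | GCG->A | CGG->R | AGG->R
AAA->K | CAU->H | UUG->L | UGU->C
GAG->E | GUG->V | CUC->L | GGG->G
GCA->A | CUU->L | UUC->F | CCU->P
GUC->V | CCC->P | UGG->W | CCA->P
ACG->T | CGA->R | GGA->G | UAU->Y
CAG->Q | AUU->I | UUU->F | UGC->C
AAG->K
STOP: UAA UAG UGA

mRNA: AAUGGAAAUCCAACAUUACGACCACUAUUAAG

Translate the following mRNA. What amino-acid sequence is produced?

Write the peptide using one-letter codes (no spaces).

Answer: MEIQHYDHY

Derivation:
start AUG at pos 1
pos 1: AUG -> M; peptide=M
pos 4: GAA -> E; peptide=ME
pos 7: AUC -> I; peptide=MEI
pos 10: CAA -> Q; peptide=MEIQ
pos 13: CAU -> H; peptide=MEIQH
pos 16: UAC -> Y; peptide=MEIQHY
pos 19: GAC -> D; peptide=MEIQHYD
pos 22: CAC -> H; peptide=MEIQHYDH
pos 25: UAU -> Y; peptide=MEIQHYDHY
pos 28: UAA -> STOP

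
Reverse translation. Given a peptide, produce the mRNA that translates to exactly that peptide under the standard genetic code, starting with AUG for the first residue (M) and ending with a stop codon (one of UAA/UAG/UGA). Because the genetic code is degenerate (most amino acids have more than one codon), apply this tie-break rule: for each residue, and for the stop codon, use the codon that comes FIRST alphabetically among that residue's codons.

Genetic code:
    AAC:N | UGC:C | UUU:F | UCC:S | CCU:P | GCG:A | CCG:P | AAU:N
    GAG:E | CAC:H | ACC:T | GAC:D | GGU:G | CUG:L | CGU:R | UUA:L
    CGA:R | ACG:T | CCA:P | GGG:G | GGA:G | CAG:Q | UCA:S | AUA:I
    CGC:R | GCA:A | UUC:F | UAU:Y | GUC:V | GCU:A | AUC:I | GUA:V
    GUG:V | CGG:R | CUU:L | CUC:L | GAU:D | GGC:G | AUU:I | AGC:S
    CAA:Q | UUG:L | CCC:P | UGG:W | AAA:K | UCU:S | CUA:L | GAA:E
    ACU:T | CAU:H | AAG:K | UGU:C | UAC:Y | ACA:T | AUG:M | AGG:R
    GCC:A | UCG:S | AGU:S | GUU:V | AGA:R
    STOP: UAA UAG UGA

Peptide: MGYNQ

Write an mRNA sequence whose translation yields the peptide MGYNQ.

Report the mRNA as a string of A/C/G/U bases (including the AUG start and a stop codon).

Answer: mRNA: AUGGGAUACAACCAAUAA

Derivation:
residue 1: M -> AUG (start codon)
residue 2: G codons sorted = GGA,GGC,GGG,GGU -> pick first = GGA
residue 3: Y codons sorted = UAC,UAU -> pick first = UAC
residue 4: N codons sorted = AAC,AAU -> pick first = AAC
residue 5: Q codons sorted = CAA,CAG -> pick first = CAA
terminator: stop codons sorted = UAA,UAG,UGA -> pick first = UAA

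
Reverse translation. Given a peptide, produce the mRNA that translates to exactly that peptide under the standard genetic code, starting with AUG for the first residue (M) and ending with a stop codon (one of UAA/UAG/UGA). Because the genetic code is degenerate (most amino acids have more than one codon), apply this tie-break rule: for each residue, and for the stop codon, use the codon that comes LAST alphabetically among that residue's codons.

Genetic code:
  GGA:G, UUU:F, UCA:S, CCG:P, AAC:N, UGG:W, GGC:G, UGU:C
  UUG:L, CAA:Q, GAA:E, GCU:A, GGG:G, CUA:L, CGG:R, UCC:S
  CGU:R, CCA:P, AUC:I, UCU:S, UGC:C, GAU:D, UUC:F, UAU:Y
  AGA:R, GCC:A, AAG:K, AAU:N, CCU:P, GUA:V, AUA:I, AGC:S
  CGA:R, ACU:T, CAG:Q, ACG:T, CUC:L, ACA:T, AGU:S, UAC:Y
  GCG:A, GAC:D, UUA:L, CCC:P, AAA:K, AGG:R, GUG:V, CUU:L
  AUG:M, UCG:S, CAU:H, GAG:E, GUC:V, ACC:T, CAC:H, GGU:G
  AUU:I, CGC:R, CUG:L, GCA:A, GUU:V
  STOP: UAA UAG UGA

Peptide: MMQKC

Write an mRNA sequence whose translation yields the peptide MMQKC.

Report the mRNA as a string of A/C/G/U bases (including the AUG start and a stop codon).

residue 1: M -> AUG (start codon)
residue 2: M -> AUG (only codon)
residue 3: Q codons sorted = CAA,CAG -> pick last = CAG
residue 4: K codons sorted = AAA,AAG -> pick last = AAG
residue 5: C codons sorted = UGC,UGU -> pick last = UGU
terminator: stop codons sorted = UAA,UAG,UGA -> pick last = UGA

Answer: mRNA: AUGAUGCAGAAGUGUUGA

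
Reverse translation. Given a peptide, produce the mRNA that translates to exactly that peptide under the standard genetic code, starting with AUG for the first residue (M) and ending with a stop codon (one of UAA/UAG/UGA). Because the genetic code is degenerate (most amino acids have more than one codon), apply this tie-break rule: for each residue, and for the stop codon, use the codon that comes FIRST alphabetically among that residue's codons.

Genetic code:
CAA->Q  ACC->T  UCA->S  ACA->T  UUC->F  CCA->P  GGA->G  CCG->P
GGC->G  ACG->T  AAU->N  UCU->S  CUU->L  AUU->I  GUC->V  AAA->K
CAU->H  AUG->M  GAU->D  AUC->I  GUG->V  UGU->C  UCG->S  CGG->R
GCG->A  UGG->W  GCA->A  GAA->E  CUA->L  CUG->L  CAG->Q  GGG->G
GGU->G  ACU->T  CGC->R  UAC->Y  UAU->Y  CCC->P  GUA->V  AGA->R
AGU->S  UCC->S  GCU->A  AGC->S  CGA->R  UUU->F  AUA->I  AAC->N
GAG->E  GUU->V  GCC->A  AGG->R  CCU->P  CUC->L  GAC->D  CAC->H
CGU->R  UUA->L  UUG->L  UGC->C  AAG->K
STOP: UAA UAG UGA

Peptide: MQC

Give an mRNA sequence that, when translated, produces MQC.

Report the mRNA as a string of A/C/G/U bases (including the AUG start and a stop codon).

Answer: mRNA: AUGCAAUGCUAA

Derivation:
residue 1: M -> AUG (start codon)
residue 2: Q codons sorted = CAA,CAG -> pick first = CAA
residue 3: C codons sorted = UGC,UGU -> pick first = UGC
terminator: stop codons sorted = UAA,UAG,UGA -> pick first = UAA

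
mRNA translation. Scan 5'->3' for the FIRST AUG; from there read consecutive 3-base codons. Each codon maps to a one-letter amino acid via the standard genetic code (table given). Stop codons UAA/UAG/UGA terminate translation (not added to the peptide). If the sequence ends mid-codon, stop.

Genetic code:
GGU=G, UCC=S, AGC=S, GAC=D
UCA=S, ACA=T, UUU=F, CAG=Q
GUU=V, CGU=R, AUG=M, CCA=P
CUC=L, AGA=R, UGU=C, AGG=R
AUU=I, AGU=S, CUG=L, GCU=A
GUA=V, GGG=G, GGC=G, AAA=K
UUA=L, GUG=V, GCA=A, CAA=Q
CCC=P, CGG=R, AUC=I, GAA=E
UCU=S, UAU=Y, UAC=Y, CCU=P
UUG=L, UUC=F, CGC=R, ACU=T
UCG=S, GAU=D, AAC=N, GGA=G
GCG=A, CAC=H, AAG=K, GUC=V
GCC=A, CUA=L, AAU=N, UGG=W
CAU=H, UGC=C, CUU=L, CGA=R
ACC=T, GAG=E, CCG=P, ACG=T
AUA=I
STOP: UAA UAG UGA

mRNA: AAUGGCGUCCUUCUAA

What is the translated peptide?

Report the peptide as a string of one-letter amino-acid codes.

start AUG at pos 1
pos 1: AUG -> M; peptide=M
pos 4: GCG -> A; peptide=MA
pos 7: UCC -> S; peptide=MAS
pos 10: UUC -> F; peptide=MASF
pos 13: UAA -> STOP

Answer: MASF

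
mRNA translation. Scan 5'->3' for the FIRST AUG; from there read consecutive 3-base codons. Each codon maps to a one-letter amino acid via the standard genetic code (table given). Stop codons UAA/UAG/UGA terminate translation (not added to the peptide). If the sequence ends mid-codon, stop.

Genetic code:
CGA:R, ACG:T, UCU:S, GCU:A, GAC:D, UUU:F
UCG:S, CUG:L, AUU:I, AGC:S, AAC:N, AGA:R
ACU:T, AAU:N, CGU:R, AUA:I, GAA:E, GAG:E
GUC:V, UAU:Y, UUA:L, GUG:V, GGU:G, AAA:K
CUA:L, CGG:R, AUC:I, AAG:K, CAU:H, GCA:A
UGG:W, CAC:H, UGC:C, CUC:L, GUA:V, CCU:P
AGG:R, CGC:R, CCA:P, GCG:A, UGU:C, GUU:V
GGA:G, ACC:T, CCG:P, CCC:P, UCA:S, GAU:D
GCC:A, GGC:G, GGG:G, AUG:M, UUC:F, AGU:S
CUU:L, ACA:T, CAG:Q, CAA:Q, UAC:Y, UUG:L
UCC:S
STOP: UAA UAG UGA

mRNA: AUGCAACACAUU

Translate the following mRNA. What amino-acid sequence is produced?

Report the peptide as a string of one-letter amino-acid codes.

Answer: MQHI

Derivation:
start AUG at pos 0
pos 0: AUG -> M; peptide=M
pos 3: CAA -> Q; peptide=MQ
pos 6: CAC -> H; peptide=MQH
pos 9: AUU -> I; peptide=MQHI
pos 12: only 0 nt remain (<3), stop (end of mRNA)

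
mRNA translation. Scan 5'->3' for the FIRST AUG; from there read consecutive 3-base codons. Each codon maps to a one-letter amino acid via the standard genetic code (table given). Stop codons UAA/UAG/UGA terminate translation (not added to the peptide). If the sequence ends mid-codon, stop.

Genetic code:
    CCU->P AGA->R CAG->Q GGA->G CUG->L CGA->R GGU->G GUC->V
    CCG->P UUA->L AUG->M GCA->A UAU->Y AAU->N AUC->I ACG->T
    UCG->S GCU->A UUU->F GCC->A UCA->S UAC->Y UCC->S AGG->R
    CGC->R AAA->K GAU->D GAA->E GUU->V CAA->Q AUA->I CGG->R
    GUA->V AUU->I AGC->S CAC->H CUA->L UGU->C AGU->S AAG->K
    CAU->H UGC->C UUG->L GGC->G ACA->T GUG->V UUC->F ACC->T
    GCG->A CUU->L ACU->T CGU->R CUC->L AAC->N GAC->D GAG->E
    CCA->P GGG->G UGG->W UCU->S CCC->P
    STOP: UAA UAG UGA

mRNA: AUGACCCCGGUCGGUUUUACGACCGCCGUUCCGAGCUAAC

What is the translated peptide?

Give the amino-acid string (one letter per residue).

start AUG at pos 0
pos 0: AUG -> M; peptide=M
pos 3: ACC -> T; peptide=MT
pos 6: CCG -> P; peptide=MTP
pos 9: GUC -> V; peptide=MTPV
pos 12: GGU -> G; peptide=MTPVG
pos 15: UUU -> F; peptide=MTPVGF
pos 18: ACG -> T; peptide=MTPVGFT
pos 21: ACC -> T; peptide=MTPVGFTT
pos 24: GCC -> A; peptide=MTPVGFTTA
pos 27: GUU -> V; peptide=MTPVGFTTAV
pos 30: CCG -> P; peptide=MTPVGFTTAVP
pos 33: AGC -> S; peptide=MTPVGFTTAVPS
pos 36: UAA -> STOP

Answer: MTPVGFTTAVPS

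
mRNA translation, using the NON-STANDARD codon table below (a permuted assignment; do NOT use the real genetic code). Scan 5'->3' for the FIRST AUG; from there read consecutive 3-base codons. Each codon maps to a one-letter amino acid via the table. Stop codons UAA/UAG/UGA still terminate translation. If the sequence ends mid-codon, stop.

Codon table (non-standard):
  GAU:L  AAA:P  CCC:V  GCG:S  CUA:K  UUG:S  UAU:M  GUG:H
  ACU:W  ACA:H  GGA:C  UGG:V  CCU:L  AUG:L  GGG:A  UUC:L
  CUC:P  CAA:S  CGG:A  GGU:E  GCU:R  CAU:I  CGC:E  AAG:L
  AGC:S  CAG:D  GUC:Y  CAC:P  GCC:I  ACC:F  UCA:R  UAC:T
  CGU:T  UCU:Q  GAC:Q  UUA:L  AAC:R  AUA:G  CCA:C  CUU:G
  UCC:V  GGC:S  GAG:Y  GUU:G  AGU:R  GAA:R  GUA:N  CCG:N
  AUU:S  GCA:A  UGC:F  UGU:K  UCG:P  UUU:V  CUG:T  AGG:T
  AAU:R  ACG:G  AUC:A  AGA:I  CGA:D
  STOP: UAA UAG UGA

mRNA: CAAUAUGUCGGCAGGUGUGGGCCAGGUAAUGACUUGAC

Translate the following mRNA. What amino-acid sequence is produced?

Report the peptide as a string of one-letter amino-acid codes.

start AUG at pos 4
pos 4: AUG -> L; peptide=L
pos 7: UCG -> P; peptide=LP
pos 10: GCA -> A; peptide=LPA
pos 13: GGU -> E; peptide=LPAE
pos 16: GUG -> H; peptide=LPAEH
pos 19: GGC -> S; peptide=LPAEHS
pos 22: CAG -> D; peptide=LPAEHSD
pos 25: GUA -> N; peptide=LPAEHSDN
pos 28: AUG -> L; peptide=LPAEHSDNL
pos 31: ACU -> W; peptide=LPAEHSDNLW
pos 34: UGA -> STOP

Answer: LPAEHSDNLW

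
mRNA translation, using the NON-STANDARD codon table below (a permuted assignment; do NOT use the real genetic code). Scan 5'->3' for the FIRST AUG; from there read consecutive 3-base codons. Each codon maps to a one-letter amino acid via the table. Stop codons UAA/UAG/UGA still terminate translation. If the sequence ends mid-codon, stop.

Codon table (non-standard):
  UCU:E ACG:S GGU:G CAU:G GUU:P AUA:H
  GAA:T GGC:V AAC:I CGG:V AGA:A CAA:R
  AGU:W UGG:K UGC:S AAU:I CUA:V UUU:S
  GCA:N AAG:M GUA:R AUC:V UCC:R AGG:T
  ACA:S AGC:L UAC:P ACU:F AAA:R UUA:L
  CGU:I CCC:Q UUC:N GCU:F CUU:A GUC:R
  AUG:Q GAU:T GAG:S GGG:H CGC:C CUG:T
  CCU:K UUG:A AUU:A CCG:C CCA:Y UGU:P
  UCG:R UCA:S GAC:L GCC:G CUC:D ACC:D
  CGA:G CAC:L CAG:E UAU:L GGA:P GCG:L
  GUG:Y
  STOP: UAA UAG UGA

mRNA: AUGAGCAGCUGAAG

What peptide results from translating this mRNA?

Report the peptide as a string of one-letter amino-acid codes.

Answer: QLL

Derivation:
start AUG at pos 0
pos 0: AUG -> Q; peptide=Q
pos 3: AGC -> L; peptide=QL
pos 6: AGC -> L; peptide=QLL
pos 9: UGA -> STOP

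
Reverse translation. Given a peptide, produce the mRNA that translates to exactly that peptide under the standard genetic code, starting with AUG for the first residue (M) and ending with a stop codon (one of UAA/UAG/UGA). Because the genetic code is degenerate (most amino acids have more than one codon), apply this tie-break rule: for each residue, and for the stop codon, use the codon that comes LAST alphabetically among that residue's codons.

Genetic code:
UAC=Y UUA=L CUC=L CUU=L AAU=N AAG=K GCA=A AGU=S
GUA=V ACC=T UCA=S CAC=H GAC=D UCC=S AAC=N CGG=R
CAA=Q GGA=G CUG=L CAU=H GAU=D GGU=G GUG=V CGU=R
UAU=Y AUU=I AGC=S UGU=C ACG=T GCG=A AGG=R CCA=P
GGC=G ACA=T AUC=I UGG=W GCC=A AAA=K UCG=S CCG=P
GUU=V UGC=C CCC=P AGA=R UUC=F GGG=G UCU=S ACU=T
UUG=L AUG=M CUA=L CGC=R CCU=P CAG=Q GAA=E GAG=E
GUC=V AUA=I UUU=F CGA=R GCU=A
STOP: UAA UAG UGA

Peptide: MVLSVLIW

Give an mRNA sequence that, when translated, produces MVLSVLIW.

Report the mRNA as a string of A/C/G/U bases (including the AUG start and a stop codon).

Answer: mRNA: AUGGUUUUGUCUGUUUUGAUUUGGUGA

Derivation:
residue 1: M -> AUG (start codon)
residue 2: V codons sorted = GUA,GUC,GUG,GUU -> pick last = GUU
residue 3: L codons sorted = CUA,CUC,CUG,CUU,UUA,UUG -> pick last = UUG
residue 4: S codons sorted = AGC,AGU,UCA,UCC,UCG,UCU -> pick last = UCU
residue 5: V codons sorted = GUA,GUC,GUG,GUU -> pick last = GUU
residue 6: L codons sorted = CUA,CUC,CUG,CUU,UUA,UUG -> pick last = UUG
residue 7: I codons sorted = AUA,AUC,AUU -> pick last = AUU
residue 8: W -> UGG (only codon)
terminator: stop codons sorted = UAA,UAG,UGA -> pick last = UGA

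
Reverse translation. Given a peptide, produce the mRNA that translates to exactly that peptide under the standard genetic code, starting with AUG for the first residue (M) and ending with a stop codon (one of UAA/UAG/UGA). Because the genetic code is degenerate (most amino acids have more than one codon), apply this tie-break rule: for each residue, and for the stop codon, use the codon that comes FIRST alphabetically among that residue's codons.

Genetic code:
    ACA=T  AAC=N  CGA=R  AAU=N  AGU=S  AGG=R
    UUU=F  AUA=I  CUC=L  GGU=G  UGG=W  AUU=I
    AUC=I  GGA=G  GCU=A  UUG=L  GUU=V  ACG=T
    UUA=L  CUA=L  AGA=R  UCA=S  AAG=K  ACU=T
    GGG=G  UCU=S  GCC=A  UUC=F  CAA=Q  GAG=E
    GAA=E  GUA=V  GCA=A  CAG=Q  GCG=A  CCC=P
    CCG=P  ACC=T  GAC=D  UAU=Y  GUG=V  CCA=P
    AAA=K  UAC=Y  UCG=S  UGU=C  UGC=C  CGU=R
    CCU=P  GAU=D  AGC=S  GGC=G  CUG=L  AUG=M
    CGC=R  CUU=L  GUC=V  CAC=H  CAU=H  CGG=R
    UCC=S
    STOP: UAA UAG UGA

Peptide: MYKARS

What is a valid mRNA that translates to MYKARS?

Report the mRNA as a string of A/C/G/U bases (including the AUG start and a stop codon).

Answer: mRNA: AUGUACAAAGCAAGAAGCUAA

Derivation:
residue 1: M -> AUG (start codon)
residue 2: Y codons sorted = UAC,UAU -> pick first = UAC
residue 3: K codons sorted = AAA,AAG -> pick first = AAA
residue 4: A codons sorted = GCA,GCC,GCG,GCU -> pick first = GCA
residue 5: R codons sorted = AGA,AGG,CGA,CGC,CGG,CGU -> pick first = AGA
residue 6: S codons sorted = AGC,AGU,UCA,UCC,UCG,UCU -> pick first = AGC
terminator: stop codons sorted = UAA,UAG,UGA -> pick first = UAA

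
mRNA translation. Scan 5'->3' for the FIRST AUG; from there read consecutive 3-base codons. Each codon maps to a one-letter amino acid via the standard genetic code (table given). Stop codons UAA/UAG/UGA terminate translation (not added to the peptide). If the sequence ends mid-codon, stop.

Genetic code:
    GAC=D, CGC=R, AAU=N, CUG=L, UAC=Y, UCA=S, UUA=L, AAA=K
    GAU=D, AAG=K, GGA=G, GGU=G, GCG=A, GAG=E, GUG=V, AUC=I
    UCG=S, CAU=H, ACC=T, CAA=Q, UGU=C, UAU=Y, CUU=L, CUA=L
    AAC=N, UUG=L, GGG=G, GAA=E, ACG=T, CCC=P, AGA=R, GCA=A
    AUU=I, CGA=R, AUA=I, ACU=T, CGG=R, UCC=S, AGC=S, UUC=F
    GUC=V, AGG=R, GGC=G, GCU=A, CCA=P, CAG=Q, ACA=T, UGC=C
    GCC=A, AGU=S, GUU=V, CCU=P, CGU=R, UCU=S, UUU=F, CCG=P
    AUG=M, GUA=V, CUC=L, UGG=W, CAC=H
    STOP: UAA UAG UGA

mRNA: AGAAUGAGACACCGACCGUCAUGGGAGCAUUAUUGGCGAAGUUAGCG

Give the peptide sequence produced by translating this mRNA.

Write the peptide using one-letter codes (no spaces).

Answer: MRHRPSWEHYWRS

Derivation:
start AUG at pos 3
pos 3: AUG -> M; peptide=M
pos 6: AGA -> R; peptide=MR
pos 9: CAC -> H; peptide=MRH
pos 12: CGA -> R; peptide=MRHR
pos 15: CCG -> P; peptide=MRHRP
pos 18: UCA -> S; peptide=MRHRPS
pos 21: UGG -> W; peptide=MRHRPSW
pos 24: GAG -> E; peptide=MRHRPSWE
pos 27: CAU -> H; peptide=MRHRPSWEH
pos 30: UAU -> Y; peptide=MRHRPSWEHY
pos 33: UGG -> W; peptide=MRHRPSWEHYW
pos 36: CGA -> R; peptide=MRHRPSWEHYWR
pos 39: AGU -> S; peptide=MRHRPSWEHYWRS
pos 42: UAG -> STOP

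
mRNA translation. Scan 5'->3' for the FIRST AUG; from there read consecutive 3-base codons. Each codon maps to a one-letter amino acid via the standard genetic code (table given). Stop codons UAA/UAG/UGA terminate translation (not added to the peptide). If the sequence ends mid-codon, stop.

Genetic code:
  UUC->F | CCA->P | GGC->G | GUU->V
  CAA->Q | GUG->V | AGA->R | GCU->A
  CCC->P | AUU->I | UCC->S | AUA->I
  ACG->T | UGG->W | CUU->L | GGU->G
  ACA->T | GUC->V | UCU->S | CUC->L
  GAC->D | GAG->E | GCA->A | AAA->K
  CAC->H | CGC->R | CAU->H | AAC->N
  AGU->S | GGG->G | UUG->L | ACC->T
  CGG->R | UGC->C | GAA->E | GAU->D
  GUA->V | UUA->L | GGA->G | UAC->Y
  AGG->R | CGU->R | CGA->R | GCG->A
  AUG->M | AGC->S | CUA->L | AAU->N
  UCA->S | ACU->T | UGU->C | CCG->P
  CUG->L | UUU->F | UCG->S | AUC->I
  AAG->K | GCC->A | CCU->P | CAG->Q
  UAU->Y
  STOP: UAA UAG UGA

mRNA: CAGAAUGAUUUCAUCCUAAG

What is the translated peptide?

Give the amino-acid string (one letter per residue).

Answer: MISS

Derivation:
start AUG at pos 4
pos 4: AUG -> M; peptide=M
pos 7: AUU -> I; peptide=MI
pos 10: UCA -> S; peptide=MIS
pos 13: UCC -> S; peptide=MISS
pos 16: UAA -> STOP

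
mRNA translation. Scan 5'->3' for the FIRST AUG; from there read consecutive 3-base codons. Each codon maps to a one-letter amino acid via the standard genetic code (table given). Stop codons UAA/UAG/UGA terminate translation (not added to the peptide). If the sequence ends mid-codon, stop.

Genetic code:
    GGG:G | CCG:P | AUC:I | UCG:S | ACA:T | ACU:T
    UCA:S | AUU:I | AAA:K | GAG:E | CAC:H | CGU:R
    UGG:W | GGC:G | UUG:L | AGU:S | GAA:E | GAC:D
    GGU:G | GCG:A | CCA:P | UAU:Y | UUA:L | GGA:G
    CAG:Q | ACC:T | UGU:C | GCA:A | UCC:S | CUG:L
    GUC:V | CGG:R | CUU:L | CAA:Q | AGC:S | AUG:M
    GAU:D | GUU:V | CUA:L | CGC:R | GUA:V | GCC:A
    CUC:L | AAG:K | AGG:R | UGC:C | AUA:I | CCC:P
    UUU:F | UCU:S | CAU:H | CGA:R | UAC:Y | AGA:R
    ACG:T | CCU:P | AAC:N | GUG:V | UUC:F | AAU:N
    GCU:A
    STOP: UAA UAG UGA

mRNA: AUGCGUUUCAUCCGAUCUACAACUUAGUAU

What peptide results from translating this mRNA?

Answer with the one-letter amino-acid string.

start AUG at pos 0
pos 0: AUG -> M; peptide=M
pos 3: CGU -> R; peptide=MR
pos 6: UUC -> F; peptide=MRF
pos 9: AUC -> I; peptide=MRFI
pos 12: CGA -> R; peptide=MRFIR
pos 15: UCU -> S; peptide=MRFIRS
pos 18: ACA -> T; peptide=MRFIRST
pos 21: ACU -> T; peptide=MRFIRSTT
pos 24: UAG -> STOP

Answer: MRFIRSTT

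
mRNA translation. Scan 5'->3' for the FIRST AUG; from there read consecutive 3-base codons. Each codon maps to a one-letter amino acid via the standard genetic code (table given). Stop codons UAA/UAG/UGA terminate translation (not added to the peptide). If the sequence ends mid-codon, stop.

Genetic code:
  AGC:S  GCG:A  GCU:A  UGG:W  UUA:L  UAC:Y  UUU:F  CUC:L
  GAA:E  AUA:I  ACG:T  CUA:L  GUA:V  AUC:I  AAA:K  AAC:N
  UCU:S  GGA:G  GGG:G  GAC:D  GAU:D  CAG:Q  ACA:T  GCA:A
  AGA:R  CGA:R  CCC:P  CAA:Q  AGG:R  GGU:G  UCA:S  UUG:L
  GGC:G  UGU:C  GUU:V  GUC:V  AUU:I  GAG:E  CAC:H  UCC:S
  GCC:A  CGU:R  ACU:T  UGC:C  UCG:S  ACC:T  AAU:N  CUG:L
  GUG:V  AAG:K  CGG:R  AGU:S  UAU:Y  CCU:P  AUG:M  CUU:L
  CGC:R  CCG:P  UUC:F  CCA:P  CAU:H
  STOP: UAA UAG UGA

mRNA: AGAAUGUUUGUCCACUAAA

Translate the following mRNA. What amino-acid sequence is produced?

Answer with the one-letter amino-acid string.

start AUG at pos 3
pos 3: AUG -> M; peptide=M
pos 6: UUU -> F; peptide=MF
pos 9: GUC -> V; peptide=MFV
pos 12: CAC -> H; peptide=MFVH
pos 15: UAA -> STOP

Answer: MFVH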